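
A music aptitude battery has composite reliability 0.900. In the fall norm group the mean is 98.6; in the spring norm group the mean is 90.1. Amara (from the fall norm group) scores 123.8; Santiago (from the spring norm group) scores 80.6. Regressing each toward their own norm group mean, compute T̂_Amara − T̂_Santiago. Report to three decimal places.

T̂_Amara = 0.900(123.8) + 0.100(98.6) = 121.28000
T̂_Santiago = 0.900(80.6) + 0.100(90.1) = 81.55000
Difference = 121.28000 − 81.55000 = 39.73000

39.730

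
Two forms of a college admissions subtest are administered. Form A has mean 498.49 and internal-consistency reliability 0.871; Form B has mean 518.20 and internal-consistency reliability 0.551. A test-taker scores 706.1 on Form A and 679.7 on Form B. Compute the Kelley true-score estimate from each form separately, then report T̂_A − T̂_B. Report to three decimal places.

T̂_A = 0.871(706.1) + 0.129(498.49) = 679.31831
T̂_B = 0.551(679.7) + 0.449(518.20) = 607.18650
T̂_A − T̂_B = 72.13181

72.132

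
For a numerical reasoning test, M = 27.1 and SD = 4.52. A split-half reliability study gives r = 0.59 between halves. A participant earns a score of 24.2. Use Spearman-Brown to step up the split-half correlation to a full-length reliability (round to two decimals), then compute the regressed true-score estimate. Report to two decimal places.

Spearman-Brown: ρ = 2r/(1 + r) = 2(0.59)/(1 + 0.59) = 1.180/1.59 = 0.7421 → 0.74
T̂ = ρX + (1 − ρ)μ
  = 0.74 × 24.2 + 0.26 × 27.1
  = 17.908 + 7.046
  = 24.954
  ≈ 24.95

24.95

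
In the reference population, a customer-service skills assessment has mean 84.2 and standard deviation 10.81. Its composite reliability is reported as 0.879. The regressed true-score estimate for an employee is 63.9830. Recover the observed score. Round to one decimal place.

61.2

T̂ = ρX + (1 − ρ)μ  ⇒  X = (T̂ − (1 − ρ)μ) / ρ
X = (63.9830 − 0.121 × 84.2) / 0.879 = (63.9830 − 10.1882) / 0.879 = 53.7948 / 0.879 = 61.200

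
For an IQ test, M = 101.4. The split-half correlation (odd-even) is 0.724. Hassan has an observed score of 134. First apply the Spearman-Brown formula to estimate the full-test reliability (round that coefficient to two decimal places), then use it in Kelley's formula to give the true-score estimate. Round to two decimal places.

128.78

Spearman-Brown: ρ = 2r/(1 + r) = 2(0.724)/(1 + 0.724) = 1.4480/1.724 = 0.8399 → 0.84
Regress the observed score toward the mean by the unreliability: T̂ = 0.84·134 + 0.16·101.4 = 112.56 + 16.224 = 128.784.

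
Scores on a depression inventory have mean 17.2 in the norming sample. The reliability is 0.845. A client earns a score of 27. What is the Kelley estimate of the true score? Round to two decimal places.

25.48

T̂ = ρX + (1 − ρ)μ
  = 0.845 × 27 + 0.155 × 17.2
  = 22.815 + 2.6660
  = 25.481
  ≈ 25.48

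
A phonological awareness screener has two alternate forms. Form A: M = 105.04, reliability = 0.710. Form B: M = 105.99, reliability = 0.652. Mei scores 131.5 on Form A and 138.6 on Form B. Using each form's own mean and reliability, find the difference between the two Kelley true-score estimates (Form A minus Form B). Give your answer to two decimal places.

-3.43

T̂_A = 0.710(131.5) + 0.290(105.04) = 123.8266
T̂_B = 0.652(138.6) + 0.348(105.99) = 127.2517
T̂_A − T̂_B = -3.4251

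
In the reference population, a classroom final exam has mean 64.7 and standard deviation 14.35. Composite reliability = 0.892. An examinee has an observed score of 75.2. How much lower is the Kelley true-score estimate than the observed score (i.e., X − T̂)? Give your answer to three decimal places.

T̂ = ρX + (1 − ρ)μ
  = 0.892 × 75.2 + 0.108 × 64.7
  = 67.0784 + 6.9876
  = 74.06600
  ≈ 74.0660
X − T̂ = 75.2 − 74.0660 = 1.1340 → 1.134

1.134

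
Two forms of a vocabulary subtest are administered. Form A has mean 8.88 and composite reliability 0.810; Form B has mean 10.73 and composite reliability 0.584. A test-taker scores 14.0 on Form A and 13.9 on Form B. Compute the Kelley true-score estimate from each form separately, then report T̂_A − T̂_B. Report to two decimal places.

0.45

T̂_A = 0.810(14.0) + 0.190(8.88) = 13.0272
T̂_B = 0.584(13.9) + 0.416(10.73) = 12.5813
T̂_A − T̂_B = 0.4459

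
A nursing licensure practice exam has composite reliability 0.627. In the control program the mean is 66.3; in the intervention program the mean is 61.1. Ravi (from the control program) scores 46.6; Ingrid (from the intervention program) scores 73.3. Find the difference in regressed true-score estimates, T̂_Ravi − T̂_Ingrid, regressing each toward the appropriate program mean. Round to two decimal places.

-14.80

T̂_Ravi = 0.627(46.6) + 0.373(66.3) = 53.9481
T̂_Ingrid = 0.627(73.3) + 0.373(61.1) = 68.7494
Difference = 53.9481 − 68.7494 = -14.8013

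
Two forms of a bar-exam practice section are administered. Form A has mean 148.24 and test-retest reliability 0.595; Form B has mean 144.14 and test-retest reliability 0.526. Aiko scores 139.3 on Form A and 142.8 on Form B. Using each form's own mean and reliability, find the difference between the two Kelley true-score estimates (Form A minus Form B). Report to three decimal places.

-0.514

T̂_A = 0.595(139.3) + 0.405(148.24) = 142.92070
T̂_B = 0.526(142.8) + 0.474(144.14) = 143.43516
T̂_A − T̂_B = -0.51446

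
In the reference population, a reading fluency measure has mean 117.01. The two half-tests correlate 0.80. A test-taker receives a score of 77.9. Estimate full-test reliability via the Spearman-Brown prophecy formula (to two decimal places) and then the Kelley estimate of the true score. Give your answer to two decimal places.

82.20

Spearman-Brown: ρ = 2r/(1 + r) = 2(0.80)/(1 + 0.80) = 1.600/1.80 = 0.8889 → 0.89
Kelley's formula gives T̂ = 0.89·77.9 + 0.11·117.01 = 69.331 + 12.8711 = 82.202.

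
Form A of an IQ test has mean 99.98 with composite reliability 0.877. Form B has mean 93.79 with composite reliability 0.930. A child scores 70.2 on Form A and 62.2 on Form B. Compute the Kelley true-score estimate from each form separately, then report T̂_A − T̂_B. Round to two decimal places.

T̂_A = 0.877(70.2) + 0.123(99.98) = 73.8629
T̂_B = 0.930(62.2) + 0.070(93.79) = 64.4113
T̂_A − T̂_B = 9.4516

9.45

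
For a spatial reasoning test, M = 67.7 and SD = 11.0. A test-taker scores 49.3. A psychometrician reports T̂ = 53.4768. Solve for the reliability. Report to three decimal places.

0.773

T̂ = ρX + (1 − ρ)μ  ⇒  T̂ − μ = ρ(X − μ)
ρ = (T̂ − μ)/(X − μ) = (53.4768 − 67.7) / (49.3 − 67.7) = -14.2232 / -18.4 = 0.77300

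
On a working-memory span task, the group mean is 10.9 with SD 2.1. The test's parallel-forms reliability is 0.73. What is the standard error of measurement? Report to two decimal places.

1.09

SEM = SD · √(1 − ρ) = 2.1 × √0.27 = 2.1 × 0.5196 = 1.091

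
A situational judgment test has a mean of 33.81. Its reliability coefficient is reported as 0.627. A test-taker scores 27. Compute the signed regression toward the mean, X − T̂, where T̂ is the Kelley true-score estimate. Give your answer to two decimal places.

Kelley's formula gives T̂ = 0.627·27 + 0.373·33.81 = 16.929 + 12.61113 = 29.5401.
X − T̂ = 27 − 29.540 = -2.540 → -2.54

-2.54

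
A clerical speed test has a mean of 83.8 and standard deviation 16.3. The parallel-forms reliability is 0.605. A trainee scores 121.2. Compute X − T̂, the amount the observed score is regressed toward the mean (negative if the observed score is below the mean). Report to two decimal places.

T̂ = ρX + (1 − ρ)μ
  = 0.605 × 121.2 + 0.395 × 83.8
  = 73.3260 + 33.1010
  = 106.4270
  ≈ 106.427
X − T̂ = 121.2 − 106.427 = 14.773 → 14.77

14.77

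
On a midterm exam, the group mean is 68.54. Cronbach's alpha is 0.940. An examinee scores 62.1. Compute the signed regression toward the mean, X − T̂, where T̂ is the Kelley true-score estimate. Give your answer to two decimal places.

Regress the observed score toward the mean by the unreliability: T̂ = 0.940·62.1 + 0.060·68.54 = 58.3740 + 4.11240 = 62.4864.
X − T̂ = 62.1 − 62.486 = -0.386 → -0.39

-0.39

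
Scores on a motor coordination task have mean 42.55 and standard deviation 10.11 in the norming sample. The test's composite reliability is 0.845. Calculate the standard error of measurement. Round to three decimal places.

SEM = SD · √(1 − ρ) = 10.11 × √0.155 = 10.11 × 0.3937 = 3.9803

3.980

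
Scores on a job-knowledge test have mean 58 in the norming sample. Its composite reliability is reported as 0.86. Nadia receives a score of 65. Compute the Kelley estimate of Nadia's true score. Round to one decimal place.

64.0

T̂ = 0.86(65) + 0.14(58) = 55.90 + 8.12 = 64.02 → 64.0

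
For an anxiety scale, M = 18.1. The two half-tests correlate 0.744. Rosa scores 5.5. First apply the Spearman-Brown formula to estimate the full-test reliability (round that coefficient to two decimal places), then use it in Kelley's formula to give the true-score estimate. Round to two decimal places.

Spearman-Brown: ρ = 2r/(1 + r) = 2(0.744)/(1 + 0.744) = 1.4880/1.744 = 0.8532 → 0.85
T̂ = ρX + (1 − ρ)μ
  = 0.85 × 5.5 + 0.15 × 18.1
  = 4.675 + 2.715
  = 7.390
  ≈ 7.39

7.39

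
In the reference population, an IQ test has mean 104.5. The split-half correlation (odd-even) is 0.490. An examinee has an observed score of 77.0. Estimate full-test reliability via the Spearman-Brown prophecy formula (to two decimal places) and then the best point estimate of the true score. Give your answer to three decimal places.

Spearman-Brown: ρ = 2r/(1 + r) = 2(0.490)/(1 + 0.490) = 0.9800/1.490 = 0.6577 → 0.66
T̂ = ρX + (1 − ρ)μ
  = 0.66 × 77.0 + 0.34 × 104.5
  = 50.820 + 35.530
  = 86.3500
  ≈ 86.350

86.350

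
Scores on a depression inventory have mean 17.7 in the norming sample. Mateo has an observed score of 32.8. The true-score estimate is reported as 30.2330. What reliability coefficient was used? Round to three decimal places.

T̂ = ρX + (1 − ρ)μ  ⇒  T̂ − μ = ρ(X − μ)
ρ = (T̂ − μ)/(X − μ) = (30.2330 − 17.7) / (32.8 − 17.7) = 12.5330 / 15.1 = 0.83000

0.830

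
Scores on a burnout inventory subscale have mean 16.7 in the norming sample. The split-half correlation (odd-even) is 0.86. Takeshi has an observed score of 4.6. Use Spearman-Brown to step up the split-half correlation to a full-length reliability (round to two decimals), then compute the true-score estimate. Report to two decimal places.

Spearman-Brown: ρ = 2r/(1 + r) = 2(0.86)/(1 + 0.86) = 1.720/1.86 = 0.9247 → 0.92
T̂ = 0.92(4.6) + 0.08(16.7) = 4.232 + 1.336 = 5.568 → 5.57

5.57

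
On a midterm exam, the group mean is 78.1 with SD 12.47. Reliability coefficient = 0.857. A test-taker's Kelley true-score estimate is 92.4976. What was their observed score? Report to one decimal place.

94.9

T̂ = ρX + (1 − ρ)μ  ⇒  X = (T̂ − (1 − ρ)μ) / ρ
X = (92.4976 − 0.143 × 78.1) / 0.857 = (92.4976 − 11.1683) / 0.857 = 81.3293 / 0.857 = 94.900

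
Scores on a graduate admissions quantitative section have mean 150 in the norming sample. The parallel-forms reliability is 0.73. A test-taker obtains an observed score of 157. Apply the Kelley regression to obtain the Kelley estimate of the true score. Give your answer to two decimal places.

155.11

T̂ = ρX + (1 − ρ)μ
  = 0.73 × 157 + 0.27 × 150
  = 114.61 + 40.50
  = 155.110
  ≈ 155.11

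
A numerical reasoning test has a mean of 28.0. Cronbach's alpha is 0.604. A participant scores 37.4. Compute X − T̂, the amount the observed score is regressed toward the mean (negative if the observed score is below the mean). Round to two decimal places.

T̂ = ρX + (1 − ρ)μ
  = 0.604 × 37.4 + 0.396 × 28.0
  = 22.5896 + 11.0880
  = 33.6776
  ≈ 33.678
X − T̂ = 37.4 − 33.678 = 3.722 → 3.72

3.72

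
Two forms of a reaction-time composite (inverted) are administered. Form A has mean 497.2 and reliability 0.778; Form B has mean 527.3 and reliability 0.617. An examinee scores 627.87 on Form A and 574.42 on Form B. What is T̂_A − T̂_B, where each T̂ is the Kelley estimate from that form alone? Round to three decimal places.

T̂_A = 0.778(627.87) + 0.222(497.2) = 598.86126
T̂_B = 0.617(574.42) + 0.383(527.3) = 556.37304
T̂_A − T̂_B = 42.48822

42.488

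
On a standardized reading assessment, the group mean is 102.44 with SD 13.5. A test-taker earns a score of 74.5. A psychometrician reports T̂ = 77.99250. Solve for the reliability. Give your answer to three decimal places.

0.875

T̂ = ρX + (1 − ρ)μ  ⇒  T̂ − μ = ρ(X − μ)
ρ = (T̂ − μ)/(X − μ) = (77.99250 − 102.44) / (74.5 − 102.44) = -24.44750 / -27.94 = 0.87500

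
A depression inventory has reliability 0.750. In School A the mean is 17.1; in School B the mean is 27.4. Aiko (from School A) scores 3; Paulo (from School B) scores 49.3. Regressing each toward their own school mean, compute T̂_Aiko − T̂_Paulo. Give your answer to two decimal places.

T̂_Aiko = 0.750(3) + 0.250(17.1) = 6.5250
T̂_Paulo = 0.750(49.3) + 0.250(27.4) = 43.8250
Difference = 6.5250 − 43.8250 = -37.3000

-37.30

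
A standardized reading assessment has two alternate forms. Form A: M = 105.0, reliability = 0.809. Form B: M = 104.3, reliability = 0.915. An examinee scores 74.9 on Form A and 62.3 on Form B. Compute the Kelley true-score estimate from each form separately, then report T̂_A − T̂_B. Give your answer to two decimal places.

T̂_A = 0.809(74.9) + 0.191(105.0) = 80.6491
T̂_B = 0.915(62.3) + 0.085(104.3) = 65.8700
T̂_A − T̂_B = 14.7791

14.78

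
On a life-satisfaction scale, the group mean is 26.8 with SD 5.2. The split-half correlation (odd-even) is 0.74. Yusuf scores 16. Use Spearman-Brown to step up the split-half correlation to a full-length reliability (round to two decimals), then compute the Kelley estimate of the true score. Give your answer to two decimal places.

Spearman-Brown: ρ = 2r/(1 + r) = 2(0.74)/(1 + 0.74) = 1.480/1.74 = 0.8506 → 0.85
T̂ = 0.85(16) + 0.15(26.8) = 13.60 + 4.020 = 17.620 → 17.62

17.62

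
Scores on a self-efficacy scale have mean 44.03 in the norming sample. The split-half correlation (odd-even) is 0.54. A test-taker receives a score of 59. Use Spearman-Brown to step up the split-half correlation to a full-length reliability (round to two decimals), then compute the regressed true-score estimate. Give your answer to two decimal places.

54.51

Spearman-Brown: ρ = 2r/(1 + r) = 2(0.54)/(1 + 0.54) = 1.080/1.54 = 0.7013 → 0.70
Kelley's formula gives T̂ = 0.70·59 + 0.30·44.03 = 41.30 + 13.2090 = 54.509.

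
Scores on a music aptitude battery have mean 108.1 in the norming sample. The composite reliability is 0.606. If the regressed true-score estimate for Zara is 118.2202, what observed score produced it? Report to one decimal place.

T̂ = ρX + (1 − ρ)μ  ⇒  X = (T̂ − (1 − ρ)μ) / ρ
X = (118.2202 − 0.394 × 108.1) / 0.606 = (118.2202 − 42.5914) / 0.606 = 75.6288 / 0.606 = 124.800

124.8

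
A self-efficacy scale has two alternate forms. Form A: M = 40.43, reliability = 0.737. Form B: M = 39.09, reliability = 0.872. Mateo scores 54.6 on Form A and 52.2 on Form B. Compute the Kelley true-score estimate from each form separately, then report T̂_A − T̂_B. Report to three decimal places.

0.351

T̂_A = 0.737(54.6) + 0.263(40.43) = 50.87329
T̂_B = 0.872(52.2) + 0.128(39.09) = 50.52192
T̂_A − T̂_B = 0.35137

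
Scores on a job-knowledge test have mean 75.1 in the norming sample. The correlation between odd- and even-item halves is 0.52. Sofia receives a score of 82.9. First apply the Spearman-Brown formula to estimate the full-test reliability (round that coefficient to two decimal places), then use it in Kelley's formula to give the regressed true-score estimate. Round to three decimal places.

Spearman-Brown: ρ = 2r/(1 + r) = 2(0.52)/(1 + 0.52) = 1.040/1.52 = 0.6842 → 0.68
Regress the observed score toward the mean by the unreliability: T̂ = 0.68·82.9 + 0.32·75.1 = 56.372 + 24.032 = 80.4040.

80.404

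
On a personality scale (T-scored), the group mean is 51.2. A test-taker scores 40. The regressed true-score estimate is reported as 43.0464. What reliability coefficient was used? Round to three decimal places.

T̂ = ρX + (1 − ρ)μ  ⇒  T̂ − μ = ρ(X − μ)
ρ = (T̂ − μ)/(X − μ) = (43.0464 − 51.2) / (40 − 51.2) = -8.1536 / -11.2 = 0.72800

0.728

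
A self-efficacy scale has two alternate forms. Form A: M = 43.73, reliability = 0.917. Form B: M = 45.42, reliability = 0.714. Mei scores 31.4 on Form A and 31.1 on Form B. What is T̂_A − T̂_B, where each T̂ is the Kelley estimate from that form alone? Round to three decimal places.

T̂_A = 0.917(31.4) + 0.083(43.73) = 32.42339
T̂_B = 0.714(31.1) + 0.286(45.42) = 35.19552
T̂_A − T̂_B = -2.77213

-2.772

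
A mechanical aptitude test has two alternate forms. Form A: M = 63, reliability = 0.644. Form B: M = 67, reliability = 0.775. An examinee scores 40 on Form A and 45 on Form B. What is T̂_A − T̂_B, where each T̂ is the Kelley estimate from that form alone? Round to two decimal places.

T̂_A = 0.644(40) + 0.356(63) = 48.1880
T̂_B = 0.775(45) + 0.225(67) = 49.9500
T̂_A − T̂_B = -1.7620

-1.76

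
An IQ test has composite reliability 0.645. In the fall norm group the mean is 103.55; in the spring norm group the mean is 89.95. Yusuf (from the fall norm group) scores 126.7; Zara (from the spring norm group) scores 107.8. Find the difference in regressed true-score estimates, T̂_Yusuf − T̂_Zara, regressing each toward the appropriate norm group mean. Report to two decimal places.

T̂_Yusuf = 0.645(126.7) + 0.355(103.55) = 118.4818
T̂_Zara = 0.645(107.8) + 0.355(89.95) = 101.4633
Difference = 118.4818 − 101.4633 = 17.0185

17.02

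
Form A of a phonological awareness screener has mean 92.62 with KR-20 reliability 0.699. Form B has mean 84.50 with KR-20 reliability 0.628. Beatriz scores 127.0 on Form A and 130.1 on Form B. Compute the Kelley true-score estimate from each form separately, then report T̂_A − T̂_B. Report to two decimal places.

T̂_A = 0.699(127.0) + 0.301(92.62) = 116.6516
T̂_B = 0.628(130.1) + 0.372(84.50) = 113.1368
T̂_A − T̂_B = 3.5148

3.51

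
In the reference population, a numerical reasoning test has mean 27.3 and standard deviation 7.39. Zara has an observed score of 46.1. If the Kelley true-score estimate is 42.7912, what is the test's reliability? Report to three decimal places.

0.824

T̂ = ρX + (1 − ρ)μ  ⇒  T̂ − μ = ρ(X − μ)
ρ = (T̂ − μ)/(X − μ) = (42.7912 − 27.3) / (46.1 − 27.3) = 15.4912 / 18.8 = 0.82400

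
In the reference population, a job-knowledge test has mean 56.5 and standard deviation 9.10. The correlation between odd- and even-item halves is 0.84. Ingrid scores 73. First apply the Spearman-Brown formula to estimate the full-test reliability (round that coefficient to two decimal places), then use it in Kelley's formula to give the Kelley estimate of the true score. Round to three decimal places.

Spearman-Brown: ρ = 2r/(1 + r) = 2(0.84)/(1 + 0.84) = 1.680/1.84 = 0.9130 → 0.91
T̂ = ρX + (1 − ρ)μ
  = 0.91 × 73 + 0.09 × 56.5
  = 66.43 + 5.085
  = 71.5150
  ≈ 71.515

71.515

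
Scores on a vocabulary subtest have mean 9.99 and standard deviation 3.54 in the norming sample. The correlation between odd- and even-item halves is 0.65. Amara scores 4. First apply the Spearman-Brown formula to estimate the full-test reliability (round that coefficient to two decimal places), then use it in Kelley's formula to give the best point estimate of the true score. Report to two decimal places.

Spearman-Brown: ρ = 2r/(1 + r) = 2(0.65)/(1 + 0.65) = 1.300/1.65 = 0.7879 → 0.79
T̂ = ρX + (1 − ρ)μ
  = 0.79 × 4 + 0.21 × 9.99
  = 3.16 + 2.0979
  = 5.258
  ≈ 5.26

5.26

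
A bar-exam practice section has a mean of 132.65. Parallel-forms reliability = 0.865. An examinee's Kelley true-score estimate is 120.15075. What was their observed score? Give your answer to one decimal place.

118.2

T̂ = ρX + (1 − ρ)μ  ⇒  X = (T̂ − (1 − ρ)μ) / ρ
X = (120.15075 − 0.135 × 132.65) / 0.865 = (120.15075 − 17.90775) / 0.865 = 102.24300 / 0.865 = 118.200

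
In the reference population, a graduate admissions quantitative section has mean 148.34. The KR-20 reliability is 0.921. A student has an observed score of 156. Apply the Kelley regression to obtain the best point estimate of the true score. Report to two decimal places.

Regress the observed score toward the mean by the unreliability: T̂ = 0.921·156 + 0.079·148.34 = 143.676 + 11.71886 = 155.395.

155.39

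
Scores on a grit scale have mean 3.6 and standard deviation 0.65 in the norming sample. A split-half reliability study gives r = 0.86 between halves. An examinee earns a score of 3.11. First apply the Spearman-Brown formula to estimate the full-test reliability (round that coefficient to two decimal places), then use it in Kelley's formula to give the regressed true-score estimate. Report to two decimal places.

3.15

Spearman-Brown: ρ = 2r/(1 + r) = 2(0.86)/(1 + 0.86) = 1.720/1.86 = 0.9247 → 0.92
T̂ = ρX + (1 − ρ)μ
  = 0.92 × 3.11 + 0.08 × 3.6
  = 2.8612 + 0.288
  = 3.149
  ≈ 3.15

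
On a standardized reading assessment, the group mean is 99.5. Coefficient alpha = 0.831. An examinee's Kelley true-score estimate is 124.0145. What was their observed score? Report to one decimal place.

129.0

T̂ = ρX + (1 − ρ)μ  ⇒  X = (T̂ − (1 − ρ)μ) / ρ
X = (124.0145 − 0.169 × 99.5) / 0.831 = (124.0145 − 16.8155) / 0.831 = 107.1990 / 0.831 = 129.000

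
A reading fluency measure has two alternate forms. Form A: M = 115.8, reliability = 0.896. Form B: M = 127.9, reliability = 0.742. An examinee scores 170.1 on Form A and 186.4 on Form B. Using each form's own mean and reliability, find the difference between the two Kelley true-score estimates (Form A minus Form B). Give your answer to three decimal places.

-6.854

T̂_A = 0.896(170.1) + 0.104(115.8) = 164.45280
T̂_B = 0.742(186.4) + 0.258(127.9) = 171.30700
T̂_A − T̂_B = -6.85420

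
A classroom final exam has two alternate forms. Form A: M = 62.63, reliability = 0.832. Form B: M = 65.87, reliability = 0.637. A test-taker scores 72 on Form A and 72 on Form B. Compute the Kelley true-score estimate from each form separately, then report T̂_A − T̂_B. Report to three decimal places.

T̂_A = 0.832(72) + 0.168(62.63) = 70.42584
T̂_B = 0.637(72) + 0.363(65.87) = 69.77481
T̂_A − T̂_B = 0.65103

0.651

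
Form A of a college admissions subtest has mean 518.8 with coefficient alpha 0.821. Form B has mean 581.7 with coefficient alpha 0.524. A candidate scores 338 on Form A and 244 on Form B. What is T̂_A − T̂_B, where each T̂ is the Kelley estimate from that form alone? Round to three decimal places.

-34.382

T̂_A = 0.821(338) + 0.179(518.8) = 370.36320
T̂_B = 0.524(244) + 0.476(581.7) = 404.74520
T̂_A − T̂_B = -34.38200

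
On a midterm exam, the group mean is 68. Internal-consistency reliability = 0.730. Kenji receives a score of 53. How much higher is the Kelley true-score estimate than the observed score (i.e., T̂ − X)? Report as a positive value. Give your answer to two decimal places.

4.05

T̂ = 0.730(53) + 0.270(68) = 38.690 + 18.360 = 57.0500 → 57.050
T̂ − X = 57.050 − 53 = 4.050 → 4.05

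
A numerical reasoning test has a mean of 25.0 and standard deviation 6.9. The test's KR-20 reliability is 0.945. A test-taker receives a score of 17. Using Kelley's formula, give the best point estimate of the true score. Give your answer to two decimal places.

Weight the observed score by reliability and the mean by (1 − reliability): T̂ = 0.945·17 + 0.055·25.0 = 16.065 + 1.3750 = 17.440.

17.44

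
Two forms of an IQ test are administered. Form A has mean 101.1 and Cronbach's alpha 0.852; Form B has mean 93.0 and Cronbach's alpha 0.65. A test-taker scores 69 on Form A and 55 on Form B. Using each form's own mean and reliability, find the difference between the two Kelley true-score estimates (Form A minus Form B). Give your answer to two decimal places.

5.45

T̂_A = 0.852(69) + 0.148(101.1) = 73.7508
T̂_B = 0.65(55) + 0.35(93.0) = 68.3000
T̂_A − T̂_B = 5.4508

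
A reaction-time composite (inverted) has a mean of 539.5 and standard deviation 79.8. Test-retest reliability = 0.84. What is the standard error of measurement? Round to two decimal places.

SEM = SD · √(1 − ρ) = 79.8 × √0.16 = 79.8 × 0.4000 = 31.920

31.92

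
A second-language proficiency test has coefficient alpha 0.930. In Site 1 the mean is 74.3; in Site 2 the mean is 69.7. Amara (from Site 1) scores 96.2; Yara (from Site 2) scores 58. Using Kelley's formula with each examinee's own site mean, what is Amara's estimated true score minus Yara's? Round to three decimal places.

T̂_Amara = 0.930(96.2) + 0.070(74.3) = 94.66700
T̂_Yara = 0.930(58) + 0.070(69.7) = 58.81900
Difference = 94.66700 − 58.81900 = 35.84800

35.848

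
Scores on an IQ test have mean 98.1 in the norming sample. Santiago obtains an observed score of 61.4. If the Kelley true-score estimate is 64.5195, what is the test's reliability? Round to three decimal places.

0.915

T̂ = ρX + (1 − ρ)μ  ⇒  T̂ − μ = ρ(X − μ)
ρ = (T̂ − μ)/(X − μ) = (64.5195 − 98.1) / (61.4 − 98.1) = -33.5805 / -36.7 = 0.91500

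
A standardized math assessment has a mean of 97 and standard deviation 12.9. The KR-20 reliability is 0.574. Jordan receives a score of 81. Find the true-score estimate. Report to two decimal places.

87.82

T̂ = 0.574(81) + 0.426(97) = 46.494 + 41.322 = 87.816 → 87.82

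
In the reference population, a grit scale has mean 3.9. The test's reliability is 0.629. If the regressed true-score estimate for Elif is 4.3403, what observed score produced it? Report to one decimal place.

4.6

T̂ = ρX + (1 − ρ)μ  ⇒  X = (T̂ − (1 − ρ)μ) / ρ
X = (4.3403 − 0.371 × 3.9) / 0.629 = (4.3403 − 1.4469) / 0.629 = 2.8934 / 0.629 = 4.600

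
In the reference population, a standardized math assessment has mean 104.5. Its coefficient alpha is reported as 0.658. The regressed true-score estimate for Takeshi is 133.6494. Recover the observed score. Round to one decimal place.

148.8

T̂ = ρX + (1 − ρ)μ  ⇒  X = (T̂ − (1 − ρ)μ) / ρ
X = (133.6494 − 0.342 × 104.5) / 0.658 = (133.6494 − 35.7390) / 0.658 = 97.9104 / 0.658 = 148.800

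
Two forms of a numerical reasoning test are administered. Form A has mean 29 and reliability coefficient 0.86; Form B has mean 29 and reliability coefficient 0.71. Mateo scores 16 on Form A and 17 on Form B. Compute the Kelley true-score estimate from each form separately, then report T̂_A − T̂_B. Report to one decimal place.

T̂_A = 0.86(16) + 0.14(29) = 17.820
T̂_B = 0.71(17) + 0.29(29) = 20.480
T̂_A − T̂_B = -2.660

-2.7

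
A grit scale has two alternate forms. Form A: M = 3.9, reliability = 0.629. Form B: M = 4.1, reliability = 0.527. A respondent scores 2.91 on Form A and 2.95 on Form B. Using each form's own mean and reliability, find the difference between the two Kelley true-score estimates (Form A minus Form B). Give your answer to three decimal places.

T̂_A = 0.629(2.91) + 0.371(3.9) = 3.27729
T̂_B = 0.527(2.95) + 0.473(4.1) = 3.49395
T̂_A − T̂_B = -0.21666

-0.217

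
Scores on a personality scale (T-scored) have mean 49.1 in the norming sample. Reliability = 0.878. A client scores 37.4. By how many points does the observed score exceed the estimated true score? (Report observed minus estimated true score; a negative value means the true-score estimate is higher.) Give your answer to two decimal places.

T̂ = 0.878(37.4) + 0.122(49.1) = 32.8372 + 5.9902 = 38.8274 → 38.827
X − T̂ = 37.4 − 38.827 = -1.427 → -1.43

-1.43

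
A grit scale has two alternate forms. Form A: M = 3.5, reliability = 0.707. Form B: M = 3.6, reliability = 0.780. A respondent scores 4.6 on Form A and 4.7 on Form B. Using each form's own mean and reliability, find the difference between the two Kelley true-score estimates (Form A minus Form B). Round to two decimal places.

-0.18

T̂_A = 0.707(4.6) + 0.293(3.5) = 4.2777
T̂_B = 0.780(4.7) + 0.220(3.6) = 4.4580
T̂_A − T̂_B = -0.1803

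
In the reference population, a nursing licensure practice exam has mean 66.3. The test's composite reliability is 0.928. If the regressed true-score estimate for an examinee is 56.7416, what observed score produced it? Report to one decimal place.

T̂ = ρX + (1 − ρ)μ  ⇒  X = (T̂ − (1 − ρ)μ) / ρ
X = (56.7416 − 0.072 × 66.3) / 0.928 = (56.7416 − 4.7736) / 0.928 = 51.9680 / 0.928 = 56.000

56.0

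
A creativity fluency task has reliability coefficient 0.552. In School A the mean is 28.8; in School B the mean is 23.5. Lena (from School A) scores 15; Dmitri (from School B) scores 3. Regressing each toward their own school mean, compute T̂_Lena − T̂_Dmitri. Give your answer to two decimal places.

9.00

T̂_Lena = 0.552(15) + 0.448(28.8) = 21.1824
T̂_Dmitri = 0.552(3) + 0.448(23.5) = 12.1840
Difference = 21.1824 − 12.1840 = 8.9984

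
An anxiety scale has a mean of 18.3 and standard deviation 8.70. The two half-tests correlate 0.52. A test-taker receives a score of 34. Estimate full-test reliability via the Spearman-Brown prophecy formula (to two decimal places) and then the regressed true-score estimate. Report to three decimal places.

Spearman-Brown: ρ = 2r/(1 + r) = 2(0.52)/(1 + 0.52) = 1.040/1.52 = 0.6842 → 0.68
T̂ = ρX + (1 − ρ)μ
  = 0.68 × 34 + 0.32 × 18.3
  = 23.12 + 5.856
  = 28.9760
  ≈ 28.976

28.976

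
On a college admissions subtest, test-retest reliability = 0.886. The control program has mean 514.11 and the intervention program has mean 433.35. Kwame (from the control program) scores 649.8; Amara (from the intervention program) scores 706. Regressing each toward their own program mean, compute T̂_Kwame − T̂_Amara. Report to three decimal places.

T̂_Kwame = 0.886(649.8) + 0.114(514.11) = 634.33134
T̂_Amara = 0.886(706) + 0.114(433.35) = 674.91790
Difference = 634.33134 − 674.91790 = -40.58656

-40.587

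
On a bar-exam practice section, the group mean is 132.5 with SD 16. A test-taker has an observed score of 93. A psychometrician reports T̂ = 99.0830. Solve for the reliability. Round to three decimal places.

T̂ = ρX + (1 − ρ)μ  ⇒  T̂ − μ = ρ(X − μ)
ρ = (T̂ − μ)/(X − μ) = (99.0830 − 132.5) / (93 − 132.5) = -33.4170 / -39.5 = 0.84600

0.846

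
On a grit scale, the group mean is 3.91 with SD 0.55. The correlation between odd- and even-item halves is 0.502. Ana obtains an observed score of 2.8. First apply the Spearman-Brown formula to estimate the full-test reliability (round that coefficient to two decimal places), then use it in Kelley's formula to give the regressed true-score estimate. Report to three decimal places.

Spearman-Brown: ρ = 2r/(1 + r) = 2(0.502)/(1 + 0.502) = 1.0040/1.502 = 0.6684 → 0.67
Regress the observed score toward the mean by the unreliability: T̂ = 0.67·2.8 + 0.33·3.91 = 1.876 + 1.2903 = 3.1663.

3.166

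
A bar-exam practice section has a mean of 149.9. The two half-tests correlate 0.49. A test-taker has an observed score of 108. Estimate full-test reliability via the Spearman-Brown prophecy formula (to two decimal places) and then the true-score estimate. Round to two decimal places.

122.25

Spearman-Brown: ρ = 2r/(1 + r) = 2(0.49)/(1 + 0.49) = 0.980/1.49 = 0.6577 → 0.66
Weight the observed score by reliability and the mean by (1 − reliability): T̂ = 0.66·108 + 0.34·149.9 = 71.28 + 50.966 = 122.246.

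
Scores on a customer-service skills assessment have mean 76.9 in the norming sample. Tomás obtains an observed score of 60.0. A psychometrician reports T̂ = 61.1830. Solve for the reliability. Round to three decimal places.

0.930

T̂ = ρX + (1 − ρ)μ  ⇒  T̂ − μ = ρ(X − μ)
ρ = (T̂ − μ)/(X − μ) = (61.1830 − 76.9) / (60.0 − 76.9) = -15.7170 / -16.9 = 0.93000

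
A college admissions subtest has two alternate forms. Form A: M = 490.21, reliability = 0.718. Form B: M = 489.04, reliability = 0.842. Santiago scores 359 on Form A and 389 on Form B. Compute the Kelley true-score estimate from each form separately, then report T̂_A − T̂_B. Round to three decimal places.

T̂_A = 0.718(359) + 0.282(490.21) = 396.00122
T̂_B = 0.842(389) + 0.158(489.04) = 404.80632
T̂_A − T̂_B = -8.80510

-8.805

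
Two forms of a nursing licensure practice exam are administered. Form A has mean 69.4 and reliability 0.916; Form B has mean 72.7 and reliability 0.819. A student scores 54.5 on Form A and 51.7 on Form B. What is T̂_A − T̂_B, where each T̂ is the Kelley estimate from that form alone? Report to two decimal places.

T̂_A = 0.916(54.5) + 0.084(69.4) = 55.7516
T̂_B = 0.819(51.7) + 0.181(72.7) = 55.5010
T̂_A − T̂_B = 0.2506

0.25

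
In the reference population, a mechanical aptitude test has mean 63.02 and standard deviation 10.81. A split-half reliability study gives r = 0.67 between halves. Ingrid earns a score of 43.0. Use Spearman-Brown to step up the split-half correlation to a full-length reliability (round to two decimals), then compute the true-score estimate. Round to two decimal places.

47.00

Spearman-Brown: ρ = 2r/(1 + r) = 2(0.67)/(1 + 0.67) = 1.340/1.67 = 0.8024 → 0.80
Weight the observed score by reliability and the mean by (1 − reliability): T̂ = 0.80·43.0 + 0.20·63.02 = 34.400 + 12.6040 = 47.004.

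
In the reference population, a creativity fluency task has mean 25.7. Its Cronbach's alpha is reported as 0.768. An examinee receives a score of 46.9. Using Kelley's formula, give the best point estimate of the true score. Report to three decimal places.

41.982

T̂ = 0.768(46.9) + 0.232(25.7) = 36.0192 + 5.9624 = 41.9816 → 41.982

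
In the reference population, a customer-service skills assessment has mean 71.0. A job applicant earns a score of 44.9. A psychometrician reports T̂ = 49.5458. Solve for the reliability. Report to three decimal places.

0.822

T̂ = ρX + (1 − ρ)μ  ⇒  T̂ − μ = ρ(X − μ)
ρ = (T̂ − μ)/(X − μ) = (49.5458 − 71.0) / (44.9 − 71.0) = -21.4542 / -26.1 = 0.82200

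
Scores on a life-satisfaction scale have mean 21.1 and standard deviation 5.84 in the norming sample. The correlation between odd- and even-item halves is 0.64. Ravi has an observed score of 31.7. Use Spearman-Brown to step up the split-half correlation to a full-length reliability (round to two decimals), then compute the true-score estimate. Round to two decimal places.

Spearman-Brown: ρ = 2r/(1 + r) = 2(0.64)/(1 + 0.64) = 1.280/1.64 = 0.7805 → 0.78
Weight the observed score by reliability and the mean by (1 − reliability): T̂ = 0.78·31.7 + 0.22·21.1 = 24.726 + 4.642 = 29.368.

29.37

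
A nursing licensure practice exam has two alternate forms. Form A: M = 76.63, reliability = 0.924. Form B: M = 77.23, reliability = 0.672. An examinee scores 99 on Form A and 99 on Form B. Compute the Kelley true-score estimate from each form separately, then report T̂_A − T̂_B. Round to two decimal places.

T̂_A = 0.924(99) + 0.076(76.63) = 97.2999
T̂_B = 0.672(99) + 0.328(77.23) = 91.8594
T̂_A − T̂_B = 5.4404

5.44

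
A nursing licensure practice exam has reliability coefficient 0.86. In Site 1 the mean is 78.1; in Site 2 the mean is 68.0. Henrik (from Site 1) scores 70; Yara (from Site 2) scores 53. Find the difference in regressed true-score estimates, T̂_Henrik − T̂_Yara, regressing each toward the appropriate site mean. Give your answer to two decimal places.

16.03

T̂_Henrik = 0.86(70) + 0.14(78.1) = 71.1340
T̂_Yara = 0.86(53) + 0.14(68.0) = 55.1000
Difference = 71.1340 − 55.1000 = 16.0340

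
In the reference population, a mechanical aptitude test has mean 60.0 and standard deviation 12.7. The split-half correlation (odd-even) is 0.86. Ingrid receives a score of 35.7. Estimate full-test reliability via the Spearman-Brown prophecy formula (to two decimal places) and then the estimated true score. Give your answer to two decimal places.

Spearman-Brown: ρ = 2r/(1 + r) = 2(0.86)/(1 + 0.86) = 1.720/1.86 = 0.9247 → 0.92
Kelley's formula gives T̂ = 0.92·35.7 + 0.08·60.0 = 32.844 + 4.800 = 37.644.

37.64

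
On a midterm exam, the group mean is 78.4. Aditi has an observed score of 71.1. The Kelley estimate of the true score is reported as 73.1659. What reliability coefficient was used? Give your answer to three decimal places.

0.717

T̂ = ρX + (1 − ρ)μ  ⇒  T̂ − μ = ρ(X − μ)
ρ = (T̂ − μ)/(X − μ) = (73.1659 − 78.4) / (71.1 − 78.4) = -5.2341 / -7.3 = 0.71700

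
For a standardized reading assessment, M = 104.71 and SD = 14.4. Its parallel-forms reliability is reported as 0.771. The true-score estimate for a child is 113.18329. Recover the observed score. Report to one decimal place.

115.7

T̂ = ρX + (1 − ρ)μ  ⇒  X = (T̂ − (1 − ρ)μ) / ρ
X = (113.18329 − 0.229 × 104.71) / 0.771 = (113.18329 − 23.97859) / 0.771 = 89.20470 / 0.771 = 115.700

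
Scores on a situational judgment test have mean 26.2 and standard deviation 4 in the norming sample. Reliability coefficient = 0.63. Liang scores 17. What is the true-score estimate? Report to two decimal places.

20.40

T̂ = ρX + (1 − ρ)μ
  = 0.63 × 17 + 0.37 × 26.2
  = 10.71 + 9.694
  = 20.404
  ≈ 20.40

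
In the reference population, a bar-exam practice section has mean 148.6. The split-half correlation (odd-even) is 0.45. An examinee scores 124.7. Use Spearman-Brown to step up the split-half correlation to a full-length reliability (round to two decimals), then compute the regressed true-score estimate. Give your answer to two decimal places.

Spearman-Brown: ρ = 2r/(1 + r) = 2(0.45)/(1 + 0.45) = 0.900/1.45 = 0.6207 → 0.62
T̂ = ρX + (1 − ρ)μ
  = 0.62 × 124.7 + 0.38 × 148.6
  = 77.314 + 56.468
  = 133.782
  ≈ 133.78

133.78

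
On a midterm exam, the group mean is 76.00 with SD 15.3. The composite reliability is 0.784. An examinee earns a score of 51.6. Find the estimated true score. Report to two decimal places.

T̂ = 0.784(51.6) + 0.216(76.00) = 40.4544 + 16.41600 = 56.870 → 56.87

56.87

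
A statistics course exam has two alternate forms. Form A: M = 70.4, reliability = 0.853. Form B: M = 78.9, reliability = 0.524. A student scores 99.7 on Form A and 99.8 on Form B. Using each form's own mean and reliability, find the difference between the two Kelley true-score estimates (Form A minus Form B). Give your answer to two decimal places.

T̂_A = 0.853(99.7) + 0.147(70.4) = 95.3929
T̂_B = 0.524(99.8) + 0.476(78.9) = 89.8516
T̂_A − T̂_B = 5.5413

5.54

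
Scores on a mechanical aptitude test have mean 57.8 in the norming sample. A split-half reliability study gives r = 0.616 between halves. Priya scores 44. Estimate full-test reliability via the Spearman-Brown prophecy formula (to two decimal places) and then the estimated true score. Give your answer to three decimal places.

Spearman-Brown: ρ = 2r/(1 + r) = 2(0.616)/(1 + 0.616) = 1.2320/1.616 = 0.7624 → 0.76
T̂ = 0.76(44) + 0.24(57.8) = 33.44 + 13.872 = 47.3120 → 47.312

47.312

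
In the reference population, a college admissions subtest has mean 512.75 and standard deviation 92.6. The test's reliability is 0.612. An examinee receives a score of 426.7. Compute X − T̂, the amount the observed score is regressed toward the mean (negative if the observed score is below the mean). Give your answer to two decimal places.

T̂ = 0.612(426.7) + 0.388(512.75) = 261.1404 + 198.94700 = 460.0874 → 460.087
X − T̂ = 426.7 − 460.087 = -33.387 → -33.39

-33.39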